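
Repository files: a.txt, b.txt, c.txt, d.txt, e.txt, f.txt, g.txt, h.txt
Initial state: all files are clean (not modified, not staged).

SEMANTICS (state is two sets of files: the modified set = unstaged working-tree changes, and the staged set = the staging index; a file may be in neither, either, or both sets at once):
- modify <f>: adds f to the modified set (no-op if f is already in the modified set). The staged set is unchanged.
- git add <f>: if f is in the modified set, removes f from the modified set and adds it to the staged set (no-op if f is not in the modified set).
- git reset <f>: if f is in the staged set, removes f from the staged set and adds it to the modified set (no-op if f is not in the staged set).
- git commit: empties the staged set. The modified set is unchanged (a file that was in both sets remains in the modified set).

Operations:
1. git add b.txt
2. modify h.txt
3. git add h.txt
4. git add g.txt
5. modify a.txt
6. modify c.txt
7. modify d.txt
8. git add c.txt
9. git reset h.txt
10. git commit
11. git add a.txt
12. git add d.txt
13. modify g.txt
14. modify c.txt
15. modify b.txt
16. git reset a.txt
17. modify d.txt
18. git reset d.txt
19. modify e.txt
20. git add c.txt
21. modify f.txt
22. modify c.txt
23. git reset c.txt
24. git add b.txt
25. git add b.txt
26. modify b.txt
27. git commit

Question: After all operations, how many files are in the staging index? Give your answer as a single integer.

Answer: 0

Derivation:
After op 1 (git add b.txt): modified={none} staged={none}
After op 2 (modify h.txt): modified={h.txt} staged={none}
After op 3 (git add h.txt): modified={none} staged={h.txt}
After op 4 (git add g.txt): modified={none} staged={h.txt}
After op 5 (modify a.txt): modified={a.txt} staged={h.txt}
After op 6 (modify c.txt): modified={a.txt, c.txt} staged={h.txt}
After op 7 (modify d.txt): modified={a.txt, c.txt, d.txt} staged={h.txt}
After op 8 (git add c.txt): modified={a.txt, d.txt} staged={c.txt, h.txt}
After op 9 (git reset h.txt): modified={a.txt, d.txt, h.txt} staged={c.txt}
After op 10 (git commit): modified={a.txt, d.txt, h.txt} staged={none}
After op 11 (git add a.txt): modified={d.txt, h.txt} staged={a.txt}
After op 12 (git add d.txt): modified={h.txt} staged={a.txt, d.txt}
After op 13 (modify g.txt): modified={g.txt, h.txt} staged={a.txt, d.txt}
After op 14 (modify c.txt): modified={c.txt, g.txt, h.txt} staged={a.txt, d.txt}
After op 15 (modify b.txt): modified={b.txt, c.txt, g.txt, h.txt} staged={a.txt, d.txt}
After op 16 (git reset a.txt): modified={a.txt, b.txt, c.txt, g.txt, h.txt} staged={d.txt}
After op 17 (modify d.txt): modified={a.txt, b.txt, c.txt, d.txt, g.txt, h.txt} staged={d.txt}
After op 18 (git reset d.txt): modified={a.txt, b.txt, c.txt, d.txt, g.txt, h.txt} staged={none}
After op 19 (modify e.txt): modified={a.txt, b.txt, c.txt, d.txt, e.txt, g.txt, h.txt} staged={none}
After op 20 (git add c.txt): modified={a.txt, b.txt, d.txt, e.txt, g.txt, h.txt} staged={c.txt}
After op 21 (modify f.txt): modified={a.txt, b.txt, d.txt, e.txt, f.txt, g.txt, h.txt} staged={c.txt}
After op 22 (modify c.txt): modified={a.txt, b.txt, c.txt, d.txt, e.txt, f.txt, g.txt, h.txt} staged={c.txt}
After op 23 (git reset c.txt): modified={a.txt, b.txt, c.txt, d.txt, e.txt, f.txt, g.txt, h.txt} staged={none}
After op 24 (git add b.txt): modified={a.txt, c.txt, d.txt, e.txt, f.txt, g.txt, h.txt} staged={b.txt}
After op 25 (git add b.txt): modified={a.txt, c.txt, d.txt, e.txt, f.txt, g.txt, h.txt} staged={b.txt}
After op 26 (modify b.txt): modified={a.txt, b.txt, c.txt, d.txt, e.txt, f.txt, g.txt, h.txt} staged={b.txt}
After op 27 (git commit): modified={a.txt, b.txt, c.txt, d.txt, e.txt, f.txt, g.txt, h.txt} staged={none}
Final staged set: {none} -> count=0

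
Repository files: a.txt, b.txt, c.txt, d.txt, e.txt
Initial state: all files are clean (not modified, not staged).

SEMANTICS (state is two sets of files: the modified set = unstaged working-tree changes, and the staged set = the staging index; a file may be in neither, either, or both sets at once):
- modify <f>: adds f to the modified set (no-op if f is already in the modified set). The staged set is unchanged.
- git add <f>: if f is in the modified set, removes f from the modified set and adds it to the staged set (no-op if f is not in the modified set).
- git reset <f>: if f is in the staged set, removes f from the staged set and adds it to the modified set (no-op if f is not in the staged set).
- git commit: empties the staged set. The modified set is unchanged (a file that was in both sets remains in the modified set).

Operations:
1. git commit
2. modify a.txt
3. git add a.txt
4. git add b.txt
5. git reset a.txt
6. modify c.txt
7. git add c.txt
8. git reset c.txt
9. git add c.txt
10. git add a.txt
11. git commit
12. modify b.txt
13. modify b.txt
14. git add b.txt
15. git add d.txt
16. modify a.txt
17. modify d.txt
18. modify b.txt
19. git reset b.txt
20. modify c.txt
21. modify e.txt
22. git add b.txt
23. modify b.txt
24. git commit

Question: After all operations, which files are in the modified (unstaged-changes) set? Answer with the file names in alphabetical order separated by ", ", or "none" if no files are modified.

Answer: a.txt, b.txt, c.txt, d.txt, e.txt

Derivation:
After op 1 (git commit): modified={none} staged={none}
After op 2 (modify a.txt): modified={a.txt} staged={none}
After op 3 (git add a.txt): modified={none} staged={a.txt}
After op 4 (git add b.txt): modified={none} staged={a.txt}
After op 5 (git reset a.txt): modified={a.txt} staged={none}
After op 6 (modify c.txt): modified={a.txt, c.txt} staged={none}
After op 7 (git add c.txt): modified={a.txt} staged={c.txt}
After op 8 (git reset c.txt): modified={a.txt, c.txt} staged={none}
After op 9 (git add c.txt): modified={a.txt} staged={c.txt}
After op 10 (git add a.txt): modified={none} staged={a.txt, c.txt}
After op 11 (git commit): modified={none} staged={none}
After op 12 (modify b.txt): modified={b.txt} staged={none}
After op 13 (modify b.txt): modified={b.txt} staged={none}
After op 14 (git add b.txt): modified={none} staged={b.txt}
After op 15 (git add d.txt): modified={none} staged={b.txt}
After op 16 (modify a.txt): modified={a.txt} staged={b.txt}
After op 17 (modify d.txt): modified={a.txt, d.txt} staged={b.txt}
After op 18 (modify b.txt): modified={a.txt, b.txt, d.txt} staged={b.txt}
After op 19 (git reset b.txt): modified={a.txt, b.txt, d.txt} staged={none}
After op 20 (modify c.txt): modified={a.txt, b.txt, c.txt, d.txt} staged={none}
After op 21 (modify e.txt): modified={a.txt, b.txt, c.txt, d.txt, e.txt} staged={none}
After op 22 (git add b.txt): modified={a.txt, c.txt, d.txt, e.txt} staged={b.txt}
After op 23 (modify b.txt): modified={a.txt, b.txt, c.txt, d.txt, e.txt} staged={b.txt}
After op 24 (git commit): modified={a.txt, b.txt, c.txt, d.txt, e.txt} staged={none}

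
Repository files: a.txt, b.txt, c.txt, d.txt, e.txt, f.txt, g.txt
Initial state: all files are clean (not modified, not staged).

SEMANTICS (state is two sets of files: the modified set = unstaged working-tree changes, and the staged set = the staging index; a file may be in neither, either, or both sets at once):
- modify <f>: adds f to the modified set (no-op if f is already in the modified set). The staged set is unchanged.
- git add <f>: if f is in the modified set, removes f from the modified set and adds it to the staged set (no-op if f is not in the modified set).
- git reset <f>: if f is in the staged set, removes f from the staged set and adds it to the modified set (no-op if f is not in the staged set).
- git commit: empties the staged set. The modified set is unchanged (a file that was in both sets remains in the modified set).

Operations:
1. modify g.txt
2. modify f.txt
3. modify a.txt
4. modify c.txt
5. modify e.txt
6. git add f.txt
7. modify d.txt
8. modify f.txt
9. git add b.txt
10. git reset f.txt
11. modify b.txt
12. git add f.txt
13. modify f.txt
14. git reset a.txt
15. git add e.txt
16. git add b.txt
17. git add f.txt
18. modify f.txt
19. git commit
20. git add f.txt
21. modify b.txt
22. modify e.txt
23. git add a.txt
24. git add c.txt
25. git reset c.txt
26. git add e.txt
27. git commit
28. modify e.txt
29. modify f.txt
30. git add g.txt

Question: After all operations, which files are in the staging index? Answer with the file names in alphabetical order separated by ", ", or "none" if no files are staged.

After op 1 (modify g.txt): modified={g.txt} staged={none}
After op 2 (modify f.txt): modified={f.txt, g.txt} staged={none}
After op 3 (modify a.txt): modified={a.txt, f.txt, g.txt} staged={none}
After op 4 (modify c.txt): modified={a.txt, c.txt, f.txt, g.txt} staged={none}
After op 5 (modify e.txt): modified={a.txt, c.txt, e.txt, f.txt, g.txt} staged={none}
After op 6 (git add f.txt): modified={a.txt, c.txt, e.txt, g.txt} staged={f.txt}
After op 7 (modify d.txt): modified={a.txt, c.txt, d.txt, e.txt, g.txt} staged={f.txt}
After op 8 (modify f.txt): modified={a.txt, c.txt, d.txt, e.txt, f.txt, g.txt} staged={f.txt}
After op 9 (git add b.txt): modified={a.txt, c.txt, d.txt, e.txt, f.txt, g.txt} staged={f.txt}
After op 10 (git reset f.txt): modified={a.txt, c.txt, d.txt, e.txt, f.txt, g.txt} staged={none}
After op 11 (modify b.txt): modified={a.txt, b.txt, c.txt, d.txt, e.txt, f.txt, g.txt} staged={none}
After op 12 (git add f.txt): modified={a.txt, b.txt, c.txt, d.txt, e.txt, g.txt} staged={f.txt}
After op 13 (modify f.txt): modified={a.txt, b.txt, c.txt, d.txt, e.txt, f.txt, g.txt} staged={f.txt}
After op 14 (git reset a.txt): modified={a.txt, b.txt, c.txt, d.txt, e.txt, f.txt, g.txt} staged={f.txt}
After op 15 (git add e.txt): modified={a.txt, b.txt, c.txt, d.txt, f.txt, g.txt} staged={e.txt, f.txt}
After op 16 (git add b.txt): modified={a.txt, c.txt, d.txt, f.txt, g.txt} staged={b.txt, e.txt, f.txt}
After op 17 (git add f.txt): modified={a.txt, c.txt, d.txt, g.txt} staged={b.txt, e.txt, f.txt}
After op 18 (modify f.txt): modified={a.txt, c.txt, d.txt, f.txt, g.txt} staged={b.txt, e.txt, f.txt}
After op 19 (git commit): modified={a.txt, c.txt, d.txt, f.txt, g.txt} staged={none}
After op 20 (git add f.txt): modified={a.txt, c.txt, d.txt, g.txt} staged={f.txt}
After op 21 (modify b.txt): modified={a.txt, b.txt, c.txt, d.txt, g.txt} staged={f.txt}
After op 22 (modify e.txt): modified={a.txt, b.txt, c.txt, d.txt, e.txt, g.txt} staged={f.txt}
After op 23 (git add a.txt): modified={b.txt, c.txt, d.txt, e.txt, g.txt} staged={a.txt, f.txt}
After op 24 (git add c.txt): modified={b.txt, d.txt, e.txt, g.txt} staged={a.txt, c.txt, f.txt}
After op 25 (git reset c.txt): modified={b.txt, c.txt, d.txt, e.txt, g.txt} staged={a.txt, f.txt}
After op 26 (git add e.txt): modified={b.txt, c.txt, d.txt, g.txt} staged={a.txt, e.txt, f.txt}
After op 27 (git commit): modified={b.txt, c.txt, d.txt, g.txt} staged={none}
After op 28 (modify e.txt): modified={b.txt, c.txt, d.txt, e.txt, g.txt} staged={none}
After op 29 (modify f.txt): modified={b.txt, c.txt, d.txt, e.txt, f.txt, g.txt} staged={none}
After op 30 (git add g.txt): modified={b.txt, c.txt, d.txt, e.txt, f.txt} staged={g.txt}

Answer: g.txt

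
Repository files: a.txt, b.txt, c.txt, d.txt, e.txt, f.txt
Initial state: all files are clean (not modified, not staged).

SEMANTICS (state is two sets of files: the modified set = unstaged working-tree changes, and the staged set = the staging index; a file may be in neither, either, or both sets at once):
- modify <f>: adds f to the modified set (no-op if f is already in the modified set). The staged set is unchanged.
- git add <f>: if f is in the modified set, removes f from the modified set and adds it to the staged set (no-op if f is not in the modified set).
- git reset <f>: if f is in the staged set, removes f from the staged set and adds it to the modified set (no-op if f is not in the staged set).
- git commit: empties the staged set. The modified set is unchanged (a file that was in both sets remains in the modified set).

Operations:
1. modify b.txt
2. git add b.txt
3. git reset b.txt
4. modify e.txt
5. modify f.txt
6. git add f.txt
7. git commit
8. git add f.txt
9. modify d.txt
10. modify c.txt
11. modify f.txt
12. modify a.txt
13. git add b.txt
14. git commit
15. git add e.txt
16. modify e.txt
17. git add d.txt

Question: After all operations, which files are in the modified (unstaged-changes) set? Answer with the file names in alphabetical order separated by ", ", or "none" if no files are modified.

After op 1 (modify b.txt): modified={b.txt} staged={none}
After op 2 (git add b.txt): modified={none} staged={b.txt}
After op 3 (git reset b.txt): modified={b.txt} staged={none}
After op 4 (modify e.txt): modified={b.txt, e.txt} staged={none}
After op 5 (modify f.txt): modified={b.txt, e.txt, f.txt} staged={none}
After op 6 (git add f.txt): modified={b.txt, e.txt} staged={f.txt}
After op 7 (git commit): modified={b.txt, e.txt} staged={none}
After op 8 (git add f.txt): modified={b.txt, e.txt} staged={none}
After op 9 (modify d.txt): modified={b.txt, d.txt, e.txt} staged={none}
After op 10 (modify c.txt): modified={b.txt, c.txt, d.txt, e.txt} staged={none}
After op 11 (modify f.txt): modified={b.txt, c.txt, d.txt, e.txt, f.txt} staged={none}
After op 12 (modify a.txt): modified={a.txt, b.txt, c.txt, d.txt, e.txt, f.txt} staged={none}
After op 13 (git add b.txt): modified={a.txt, c.txt, d.txt, e.txt, f.txt} staged={b.txt}
After op 14 (git commit): modified={a.txt, c.txt, d.txt, e.txt, f.txt} staged={none}
After op 15 (git add e.txt): modified={a.txt, c.txt, d.txt, f.txt} staged={e.txt}
After op 16 (modify e.txt): modified={a.txt, c.txt, d.txt, e.txt, f.txt} staged={e.txt}
After op 17 (git add d.txt): modified={a.txt, c.txt, e.txt, f.txt} staged={d.txt, e.txt}

Answer: a.txt, c.txt, e.txt, f.txt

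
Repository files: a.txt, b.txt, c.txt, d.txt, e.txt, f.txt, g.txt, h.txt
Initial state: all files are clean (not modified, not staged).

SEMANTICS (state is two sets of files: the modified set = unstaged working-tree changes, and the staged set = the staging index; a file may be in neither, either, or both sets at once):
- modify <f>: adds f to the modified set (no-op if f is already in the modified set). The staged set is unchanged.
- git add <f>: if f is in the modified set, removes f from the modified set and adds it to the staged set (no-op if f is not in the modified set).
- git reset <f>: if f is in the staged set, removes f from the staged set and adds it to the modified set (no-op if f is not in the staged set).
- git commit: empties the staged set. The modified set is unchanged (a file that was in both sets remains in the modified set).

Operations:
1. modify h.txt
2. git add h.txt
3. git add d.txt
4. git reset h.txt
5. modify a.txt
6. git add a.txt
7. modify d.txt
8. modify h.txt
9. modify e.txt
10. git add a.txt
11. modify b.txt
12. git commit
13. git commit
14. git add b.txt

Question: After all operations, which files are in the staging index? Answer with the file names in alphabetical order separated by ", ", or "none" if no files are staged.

Answer: b.txt

Derivation:
After op 1 (modify h.txt): modified={h.txt} staged={none}
After op 2 (git add h.txt): modified={none} staged={h.txt}
After op 3 (git add d.txt): modified={none} staged={h.txt}
After op 4 (git reset h.txt): modified={h.txt} staged={none}
After op 5 (modify a.txt): modified={a.txt, h.txt} staged={none}
After op 6 (git add a.txt): modified={h.txt} staged={a.txt}
After op 7 (modify d.txt): modified={d.txt, h.txt} staged={a.txt}
After op 8 (modify h.txt): modified={d.txt, h.txt} staged={a.txt}
After op 9 (modify e.txt): modified={d.txt, e.txt, h.txt} staged={a.txt}
After op 10 (git add a.txt): modified={d.txt, e.txt, h.txt} staged={a.txt}
After op 11 (modify b.txt): modified={b.txt, d.txt, e.txt, h.txt} staged={a.txt}
After op 12 (git commit): modified={b.txt, d.txt, e.txt, h.txt} staged={none}
After op 13 (git commit): modified={b.txt, d.txt, e.txt, h.txt} staged={none}
After op 14 (git add b.txt): modified={d.txt, e.txt, h.txt} staged={b.txt}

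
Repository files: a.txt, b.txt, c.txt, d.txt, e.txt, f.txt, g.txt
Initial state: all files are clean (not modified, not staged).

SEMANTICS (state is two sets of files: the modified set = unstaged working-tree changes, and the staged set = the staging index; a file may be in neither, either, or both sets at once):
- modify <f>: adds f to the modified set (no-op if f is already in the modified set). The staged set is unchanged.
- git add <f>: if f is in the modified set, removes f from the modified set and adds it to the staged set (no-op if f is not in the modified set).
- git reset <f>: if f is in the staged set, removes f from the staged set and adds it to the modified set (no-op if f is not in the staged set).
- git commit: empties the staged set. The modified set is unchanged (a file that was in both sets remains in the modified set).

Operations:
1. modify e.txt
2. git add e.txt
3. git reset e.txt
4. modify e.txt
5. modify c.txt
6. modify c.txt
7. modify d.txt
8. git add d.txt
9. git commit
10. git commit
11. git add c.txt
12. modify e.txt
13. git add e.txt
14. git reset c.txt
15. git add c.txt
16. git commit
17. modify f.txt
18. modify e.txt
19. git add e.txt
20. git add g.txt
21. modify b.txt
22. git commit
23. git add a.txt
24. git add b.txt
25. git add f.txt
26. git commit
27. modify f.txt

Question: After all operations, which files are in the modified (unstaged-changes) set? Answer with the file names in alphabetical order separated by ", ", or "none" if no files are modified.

Answer: f.txt

Derivation:
After op 1 (modify e.txt): modified={e.txt} staged={none}
After op 2 (git add e.txt): modified={none} staged={e.txt}
After op 3 (git reset e.txt): modified={e.txt} staged={none}
After op 4 (modify e.txt): modified={e.txt} staged={none}
After op 5 (modify c.txt): modified={c.txt, e.txt} staged={none}
After op 6 (modify c.txt): modified={c.txt, e.txt} staged={none}
After op 7 (modify d.txt): modified={c.txt, d.txt, e.txt} staged={none}
After op 8 (git add d.txt): modified={c.txt, e.txt} staged={d.txt}
After op 9 (git commit): modified={c.txt, e.txt} staged={none}
After op 10 (git commit): modified={c.txt, e.txt} staged={none}
After op 11 (git add c.txt): modified={e.txt} staged={c.txt}
After op 12 (modify e.txt): modified={e.txt} staged={c.txt}
After op 13 (git add e.txt): modified={none} staged={c.txt, e.txt}
After op 14 (git reset c.txt): modified={c.txt} staged={e.txt}
After op 15 (git add c.txt): modified={none} staged={c.txt, e.txt}
After op 16 (git commit): modified={none} staged={none}
After op 17 (modify f.txt): modified={f.txt} staged={none}
After op 18 (modify e.txt): modified={e.txt, f.txt} staged={none}
After op 19 (git add e.txt): modified={f.txt} staged={e.txt}
After op 20 (git add g.txt): modified={f.txt} staged={e.txt}
After op 21 (modify b.txt): modified={b.txt, f.txt} staged={e.txt}
After op 22 (git commit): modified={b.txt, f.txt} staged={none}
After op 23 (git add a.txt): modified={b.txt, f.txt} staged={none}
After op 24 (git add b.txt): modified={f.txt} staged={b.txt}
After op 25 (git add f.txt): modified={none} staged={b.txt, f.txt}
After op 26 (git commit): modified={none} staged={none}
After op 27 (modify f.txt): modified={f.txt} staged={none}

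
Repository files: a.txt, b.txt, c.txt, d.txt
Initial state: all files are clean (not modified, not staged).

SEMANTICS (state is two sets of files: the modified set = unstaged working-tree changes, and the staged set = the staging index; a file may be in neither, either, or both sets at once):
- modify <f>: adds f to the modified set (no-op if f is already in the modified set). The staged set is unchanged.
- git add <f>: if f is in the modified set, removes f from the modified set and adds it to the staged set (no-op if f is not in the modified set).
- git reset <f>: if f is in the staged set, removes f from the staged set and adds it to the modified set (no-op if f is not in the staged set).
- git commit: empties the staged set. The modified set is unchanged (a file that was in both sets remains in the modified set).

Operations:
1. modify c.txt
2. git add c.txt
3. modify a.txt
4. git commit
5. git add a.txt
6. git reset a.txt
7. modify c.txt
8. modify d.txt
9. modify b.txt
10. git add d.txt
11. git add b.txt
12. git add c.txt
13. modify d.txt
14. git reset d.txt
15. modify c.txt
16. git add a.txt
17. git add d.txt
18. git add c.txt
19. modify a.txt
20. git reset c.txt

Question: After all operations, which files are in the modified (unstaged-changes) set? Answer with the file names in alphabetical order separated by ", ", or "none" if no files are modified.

After op 1 (modify c.txt): modified={c.txt} staged={none}
After op 2 (git add c.txt): modified={none} staged={c.txt}
After op 3 (modify a.txt): modified={a.txt} staged={c.txt}
After op 4 (git commit): modified={a.txt} staged={none}
After op 5 (git add a.txt): modified={none} staged={a.txt}
After op 6 (git reset a.txt): modified={a.txt} staged={none}
After op 7 (modify c.txt): modified={a.txt, c.txt} staged={none}
After op 8 (modify d.txt): modified={a.txt, c.txt, d.txt} staged={none}
After op 9 (modify b.txt): modified={a.txt, b.txt, c.txt, d.txt} staged={none}
After op 10 (git add d.txt): modified={a.txt, b.txt, c.txt} staged={d.txt}
After op 11 (git add b.txt): modified={a.txt, c.txt} staged={b.txt, d.txt}
After op 12 (git add c.txt): modified={a.txt} staged={b.txt, c.txt, d.txt}
After op 13 (modify d.txt): modified={a.txt, d.txt} staged={b.txt, c.txt, d.txt}
After op 14 (git reset d.txt): modified={a.txt, d.txt} staged={b.txt, c.txt}
After op 15 (modify c.txt): modified={a.txt, c.txt, d.txt} staged={b.txt, c.txt}
After op 16 (git add a.txt): modified={c.txt, d.txt} staged={a.txt, b.txt, c.txt}
After op 17 (git add d.txt): modified={c.txt} staged={a.txt, b.txt, c.txt, d.txt}
After op 18 (git add c.txt): modified={none} staged={a.txt, b.txt, c.txt, d.txt}
After op 19 (modify a.txt): modified={a.txt} staged={a.txt, b.txt, c.txt, d.txt}
After op 20 (git reset c.txt): modified={a.txt, c.txt} staged={a.txt, b.txt, d.txt}

Answer: a.txt, c.txt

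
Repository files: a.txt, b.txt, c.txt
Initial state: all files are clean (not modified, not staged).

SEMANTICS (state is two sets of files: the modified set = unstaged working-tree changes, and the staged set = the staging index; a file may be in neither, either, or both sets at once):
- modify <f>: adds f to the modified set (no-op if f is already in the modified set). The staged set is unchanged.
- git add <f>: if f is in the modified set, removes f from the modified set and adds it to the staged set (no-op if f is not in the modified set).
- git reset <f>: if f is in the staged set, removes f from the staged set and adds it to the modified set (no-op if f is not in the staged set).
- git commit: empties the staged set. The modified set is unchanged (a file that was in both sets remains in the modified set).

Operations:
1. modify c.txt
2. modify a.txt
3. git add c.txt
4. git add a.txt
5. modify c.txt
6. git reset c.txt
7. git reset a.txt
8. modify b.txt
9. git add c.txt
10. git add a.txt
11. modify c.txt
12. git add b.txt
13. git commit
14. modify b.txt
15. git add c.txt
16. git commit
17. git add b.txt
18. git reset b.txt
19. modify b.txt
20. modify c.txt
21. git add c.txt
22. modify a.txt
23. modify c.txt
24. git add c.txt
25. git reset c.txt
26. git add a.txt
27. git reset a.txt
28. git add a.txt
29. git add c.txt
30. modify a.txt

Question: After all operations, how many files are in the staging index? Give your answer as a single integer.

Answer: 2

Derivation:
After op 1 (modify c.txt): modified={c.txt} staged={none}
After op 2 (modify a.txt): modified={a.txt, c.txt} staged={none}
After op 3 (git add c.txt): modified={a.txt} staged={c.txt}
After op 4 (git add a.txt): modified={none} staged={a.txt, c.txt}
After op 5 (modify c.txt): modified={c.txt} staged={a.txt, c.txt}
After op 6 (git reset c.txt): modified={c.txt} staged={a.txt}
After op 7 (git reset a.txt): modified={a.txt, c.txt} staged={none}
After op 8 (modify b.txt): modified={a.txt, b.txt, c.txt} staged={none}
After op 9 (git add c.txt): modified={a.txt, b.txt} staged={c.txt}
After op 10 (git add a.txt): modified={b.txt} staged={a.txt, c.txt}
After op 11 (modify c.txt): modified={b.txt, c.txt} staged={a.txt, c.txt}
After op 12 (git add b.txt): modified={c.txt} staged={a.txt, b.txt, c.txt}
After op 13 (git commit): modified={c.txt} staged={none}
After op 14 (modify b.txt): modified={b.txt, c.txt} staged={none}
After op 15 (git add c.txt): modified={b.txt} staged={c.txt}
After op 16 (git commit): modified={b.txt} staged={none}
After op 17 (git add b.txt): modified={none} staged={b.txt}
After op 18 (git reset b.txt): modified={b.txt} staged={none}
After op 19 (modify b.txt): modified={b.txt} staged={none}
After op 20 (modify c.txt): modified={b.txt, c.txt} staged={none}
After op 21 (git add c.txt): modified={b.txt} staged={c.txt}
After op 22 (modify a.txt): modified={a.txt, b.txt} staged={c.txt}
After op 23 (modify c.txt): modified={a.txt, b.txt, c.txt} staged={c.txt}
After op 24 (git add c.txt): modified={a.txt, b.txt} staged={c.txt}
After op 25 (git reset c.txt): modified={a.txt, b.txt, c.txt} staged={none}
After op 26 (git add a.txt): modified={b.txt, c.txt} staged={a.txt}
After op 27 (git reset a.txt): modified={a.txt, b.txt, c.txt} staged={none}
After op 28 (git add a.txt): modified={b.txt, c.txt} staged={a.txt}
After op 29 (git add c.txt): modified={b.txt} staged={a.txt, c.txt}
After op 30 (modify a.txt): modified={a.txt, b.txt} staged={a.txt, c.txt}
Final staged set: {a.txt, c.txt} -> count=2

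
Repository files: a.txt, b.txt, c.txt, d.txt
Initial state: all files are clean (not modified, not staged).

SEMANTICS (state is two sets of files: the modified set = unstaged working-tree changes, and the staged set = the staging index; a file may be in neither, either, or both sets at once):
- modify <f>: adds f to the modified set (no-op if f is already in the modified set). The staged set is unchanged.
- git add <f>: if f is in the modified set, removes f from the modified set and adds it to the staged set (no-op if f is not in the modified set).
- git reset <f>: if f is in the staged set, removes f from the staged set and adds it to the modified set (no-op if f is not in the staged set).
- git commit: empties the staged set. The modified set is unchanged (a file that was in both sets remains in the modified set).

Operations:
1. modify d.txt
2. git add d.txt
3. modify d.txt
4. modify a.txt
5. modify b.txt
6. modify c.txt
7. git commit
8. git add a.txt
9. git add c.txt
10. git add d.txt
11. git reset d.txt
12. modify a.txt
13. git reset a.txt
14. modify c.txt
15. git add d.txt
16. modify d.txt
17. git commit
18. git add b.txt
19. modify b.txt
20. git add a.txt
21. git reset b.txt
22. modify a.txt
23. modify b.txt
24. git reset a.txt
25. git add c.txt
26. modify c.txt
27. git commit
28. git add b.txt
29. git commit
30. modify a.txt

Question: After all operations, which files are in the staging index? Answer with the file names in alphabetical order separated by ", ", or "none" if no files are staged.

After op 1 (modify d.txt): modified={d.txt} staged={none}
After op 2 (git add d.txt): modified={none} staged={d.txt}
After op 3 (modify d.txt): modified={d.txt} staged={d.txt}
After op 4 (modify a.txt): modified={a.txt, d.txt} staged={d.txt}
After op 5 (modify b.txt): modified={a.txt, b.txt, d.txt} staged={d.txt}
After op 6 (modify c.txt): modified={a.txt, b.txt, c.txt, d.txt} staged={d.txt}
After op 7 (git commit): modified={a.txt, b.txt, c.txt, d.txt} staged={none}
After op 8 (git add a.txt): modified={b.txt, c.txt, d.txt} staged={a.txt}
After op 9 (git add c.txt): modified={b.txt, d.txt} staged={a.txt, c.txt}
After op 10 (git add d.txt): modified={b.txt} staged={a.txt, c.txt, d.txt}
After op 11 (git reset d.txt): modified={b.txt, d.txt} staged={a.txt, c.txt}
After op 12 (modify a.txt): modified={a.txt, b.txt, d.txt} staged={a.txt, c.txt}
After op 13 (git reset a.txt): modified={a.txt, b.txt, d.txt} staged={c.txt}
After op 14 (modify c.txt): modified={a.txt, b.txt, c.txt, d.txt} staged={c.txt}
After op 15 (git add d.txt): modified={a.txt, b.txt, c.txt} staged={c.txt, d.txt}
After op 16 (modify d.txt): modified={a.txt, b.txt, c.txt, d.txt} staged={c.txt, d.txt}
After op 17 (git commit): modified={a.txt, b.txt, c.txt, d.txt} staged={none}
After op 18 (git add b.txt): modified={a.txt, c.txt, d.txt} staged={b.txt}
After op 19 (modify b.txt): modified={a.txt, b.txt, c.txt, d.txt} staged={b.txt}
After op 20 (git add a.txt): modified={b.txt, c.txt, d.txt} staged={a.txt, b.txt}
After op 21 (git reset b.txt): modified={b.txt, c.txt, d.txt} staged={a.txt}
After op 22 (modify a.txt): modified={a.txt, b.txt, c.txt, d.txt} staged={a.txt}
After op 23 (modify b.txt): modified={a.txt, b.txt, c.txt, d.txt} staged={a.txt}
After op 24 (git reset a.txt): modified={a.txt, b.txt, c.txt, d.txt} staged={none}
After op 25 (git add c.txt): modified={a.txt, b.txt, d.txt} staged={c.txt}
After op 26 (modify c.txt): modified={a.txt, b.txt, c.txt, d.txt} staged={c.txt}
After op 27 (git commit): modified={a.txt, b.txt, c.txt, d.txt} staged={none}
After op 28 (git add b.txt): modified={a.txt, c.txt, d.txt} staged={b.txt}
After op 29 (git commit): modified={a.txt, c.txt, d.txt} staged={none}
After op 30 (modify a.txt): modified={a.txt, c.txt, d.txt} staged={none}

Answer: none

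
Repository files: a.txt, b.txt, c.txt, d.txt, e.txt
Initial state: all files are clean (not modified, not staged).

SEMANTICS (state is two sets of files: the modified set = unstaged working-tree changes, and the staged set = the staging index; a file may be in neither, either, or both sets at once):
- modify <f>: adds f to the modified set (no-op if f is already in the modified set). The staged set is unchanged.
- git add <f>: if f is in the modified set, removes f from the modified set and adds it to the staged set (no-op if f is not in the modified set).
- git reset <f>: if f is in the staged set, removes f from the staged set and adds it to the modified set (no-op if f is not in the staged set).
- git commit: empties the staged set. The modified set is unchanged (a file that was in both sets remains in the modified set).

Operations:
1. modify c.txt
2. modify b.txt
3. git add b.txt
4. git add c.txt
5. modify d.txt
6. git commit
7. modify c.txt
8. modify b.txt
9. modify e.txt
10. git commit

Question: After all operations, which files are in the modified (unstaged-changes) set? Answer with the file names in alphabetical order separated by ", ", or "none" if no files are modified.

After op 1 (modify c.txt): modified={c.txt} staged={none}
After op 2 (modify b.txt): modified={b.txt, c.txt} staged={none}
After op 3 (git add b.txt): modified={c.txt} staged={b.txt}
After op 4 (git add c.txt): modified={none} staged={b.txt, c.txt}
After op 5 (modify d.txt): modified={d.txt} staged={b.txt, c.txt}
After op 6 (git commit): modified={d.txt} staged={none}
After op 7 (modify c.txt): modified={c.txt, d.txt} staged={none}
After op 8 (modify b.txt): modified={b.txt, c.txt, d.txt} staged={none}
After op 9 (modify e.txt): modified={b.txt, c.txt, d.txt, e.txt} staged={none}
After op 10 (git commit): modified={b.txt, c.txt, d.txt, e.txt} staged={none}

Answer: b.txt, c.txt, d.txt, e.txt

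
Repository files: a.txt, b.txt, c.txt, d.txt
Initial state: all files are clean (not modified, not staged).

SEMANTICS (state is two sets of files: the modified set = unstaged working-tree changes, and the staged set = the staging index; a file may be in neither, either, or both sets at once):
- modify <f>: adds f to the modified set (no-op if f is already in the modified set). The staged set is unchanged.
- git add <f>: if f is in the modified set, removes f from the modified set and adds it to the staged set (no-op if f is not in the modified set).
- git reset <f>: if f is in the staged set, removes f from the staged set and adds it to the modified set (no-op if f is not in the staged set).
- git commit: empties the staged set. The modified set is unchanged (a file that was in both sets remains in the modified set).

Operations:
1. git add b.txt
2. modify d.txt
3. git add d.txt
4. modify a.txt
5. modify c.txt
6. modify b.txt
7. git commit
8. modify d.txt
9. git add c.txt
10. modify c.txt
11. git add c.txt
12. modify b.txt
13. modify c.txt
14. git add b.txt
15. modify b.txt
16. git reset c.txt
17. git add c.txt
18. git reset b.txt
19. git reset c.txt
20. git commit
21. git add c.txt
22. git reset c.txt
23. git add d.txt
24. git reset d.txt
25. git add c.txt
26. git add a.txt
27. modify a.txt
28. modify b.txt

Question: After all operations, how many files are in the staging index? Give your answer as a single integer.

Answer: 2

Derivation:
After op 1 (git add b.txt): modified={none} staged={none}
After op 2 (modify d.txt): modified={d.txt} staged={none}
After op 3 (git add d.txt): modified={none} staged={d.txt}
After op 4 (modify a.txt): modified={a.txt} staged={d.txt}
After op 5 (modify c.txt): modified={a.txt, c.txt} staged={d.txt}
After op 6 (modify b.txt): modified={a.txt, b.txt, c.txt} staged={d.txt}
After op 7 (git commit): modified={a.txt, b.txt, c.txt} staged={none}
After op 8 (modify d.txt): modified={a.txt, b.txt, c.txt, d.txt} staged={none}
After op 9 (git add c.txt): modified={a.txt, b.txt, d.txt} staged={c.txt}
After op 10 (modify c.txt): modified={a.txt, b.txt, c.txt, d.txt} staged={c.txt}
After op 11 (git add c.txt): modified={a.txt, b.txt, d.txt} staged={c.txt}
After op 12 (modify b.txt): modified={a.txt, b.txt, d.txt} staged={c.txt}
After op 13 (modify c.txt): modified={a.txt, b.txt, c.txt, d.txt} staged={c.txt}
After op 14 (git add b.txt): modified={a.txt, c.txt, d.txt} staged={b.txt, c.txt}
After op 15 (modify b.txt): modified={a.txt, b.txt, c.txt, d.txt} staged={b.txt, c.txt}
After op 16 (git reset c.txt): modified={a.txt, b.txt, c.txt, d.txt} staged={b.txt}
After op 17 (git add c.txt): modified={a.txt, b.txt, d.txt} staged={b.txt, c.txt}
After op 18 (git reset b.txt): modified={a.txt, b.txt, d.txt} staged={c.txt}
After op 19 (git reset c.txt): modified={a.txt, b.txt, c.txt, d.txt} staged={none}
After op 20 (git commit): modified={a.txt, b.txt, c.txt, d.txt} staged={none}
After op 21 (git add c.txt): modified={a.txt, b.txt, d.txt} staged={c.txt}
After op 22 (git reset c.txt): modified={a.txt, b.txt, c.txt, d.txt} staged={none}
After op 23 (git add d.txt): modified={a.txt, b.txt, c.txt} staged={d.txt}
After op 24 (git reset d.txt): modified={a.txt, b.txt, c.txt, d.txt} staged={none}
After op 25 (git add c.txt): modified={a.txt, b.txt, d.txt} staged={c.txt}
After op 26 (git add a.txt): modified={b.txt, d.txt} staged={a.txt, c.txt}
After op 27 (modify a.txt): modified={a.txt, b.txt, d.txt} staged={a.txt, c.txt}
After op 28 (modify b.txt): modified={a.txt, b.txt, d.txt} staged={a.txt, c.txt}
Final staged set: {a.txt, c.txt} -> count=2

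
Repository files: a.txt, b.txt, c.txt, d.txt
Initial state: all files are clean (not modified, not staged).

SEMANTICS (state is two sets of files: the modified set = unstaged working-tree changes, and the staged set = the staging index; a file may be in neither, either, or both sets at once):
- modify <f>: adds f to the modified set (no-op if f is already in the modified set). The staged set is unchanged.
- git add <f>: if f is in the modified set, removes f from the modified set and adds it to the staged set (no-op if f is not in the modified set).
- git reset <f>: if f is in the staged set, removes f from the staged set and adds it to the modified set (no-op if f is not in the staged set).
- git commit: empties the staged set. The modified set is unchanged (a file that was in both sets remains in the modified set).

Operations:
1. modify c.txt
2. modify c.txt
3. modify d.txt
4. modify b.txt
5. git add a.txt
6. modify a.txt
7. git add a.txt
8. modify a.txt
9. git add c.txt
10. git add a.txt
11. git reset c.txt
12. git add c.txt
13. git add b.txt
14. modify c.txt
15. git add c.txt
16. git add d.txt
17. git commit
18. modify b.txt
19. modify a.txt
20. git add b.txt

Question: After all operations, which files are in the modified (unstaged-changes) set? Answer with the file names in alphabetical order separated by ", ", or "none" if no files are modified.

After op 1 (modify c.txt): modified={c.txt} staged={none}
After op 2 (modify c.txt): modified={c.txt} staged={none}
After op 3 (modify d.txt): modified={c.txt, d.txt} staged={none}
After op 4 (modify b.txt): modified={b.txt, c.txt, d.txt} staged={none}
After op 5 (git add a.txt): modified={b.txt, c.txt, d.txt} staged={none}
After op 6 (modify a.txt): modified={a.txt, b.txt, c.txt, d.txt} staged={none}
After op 7 (git add a.txt): modified={b.txt, c.txt, d.txt} staged={a.txt}
After op 8 (modify a.txt): modified={a.txt, b.txt, c.txt, d.txt} staged={a.txt}
After op 9 (git add c.txt): modified={a.txt, b.txt, d.txt} staged={a.txt, c.txt}
After op 10 (git add a.txt): modified={b.txt, d.txt} staged={a.txt, c.txt}
After op 11 (git reset c.txt): modified={b.txt, c.txt, d.txt} staged={a.txt}
After op 12 (git add c.txt): modified={b.txt, d.txt} staged={a.txt, c.txt}
After op 13 (git add b.txt): modified={d.txt} staged={a.txt, b.txt, c.txt}
After op 14 (modify c.txt): modified={c.txt, d.txt} staged={a.txt, b.txt, c.txt}
After op 15 (git add c.txt): modified={d.txt} staged={a.txt, b.txt, c.txt}
After op 16 (git add d.txt): modified={none} staged={a.txt, b.txt, c.txt, d.txt}
After op 17 (git commit): modified={none} staged={none}
After op 18 (modify b.txt): modified={b.txt} staged={none}
After op 19 (modify a.txt): modified={a.txt, b.txt} staged={none}
After op 20 (git add b.txt): modified={a.txt} staged={b.txt}

Answer: a.txt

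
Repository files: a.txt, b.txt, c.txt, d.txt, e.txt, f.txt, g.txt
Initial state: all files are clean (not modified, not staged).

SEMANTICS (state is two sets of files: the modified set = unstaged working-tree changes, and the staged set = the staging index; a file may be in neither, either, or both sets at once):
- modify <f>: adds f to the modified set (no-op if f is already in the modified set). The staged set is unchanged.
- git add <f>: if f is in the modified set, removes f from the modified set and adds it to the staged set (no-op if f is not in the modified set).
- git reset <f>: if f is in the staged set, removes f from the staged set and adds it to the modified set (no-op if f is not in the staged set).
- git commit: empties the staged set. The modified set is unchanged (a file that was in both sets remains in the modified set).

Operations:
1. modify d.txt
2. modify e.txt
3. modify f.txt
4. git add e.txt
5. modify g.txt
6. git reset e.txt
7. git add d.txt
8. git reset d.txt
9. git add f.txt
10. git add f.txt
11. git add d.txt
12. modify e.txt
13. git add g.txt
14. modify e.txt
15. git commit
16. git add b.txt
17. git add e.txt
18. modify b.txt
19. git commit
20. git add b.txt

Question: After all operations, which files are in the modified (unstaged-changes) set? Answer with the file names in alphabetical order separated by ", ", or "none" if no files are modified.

Answer: none

Derivation:
After op 1 (modify d.txt): modified={d.txt} staged={none}
After op 2 (modify e.txt): modified={d.txt, e.txt} staged={none}
After op 3 (modify f.txt): modified={d.txt, e.txt, f.txt} staged={none}
After op 4 (git add e.txt): modified={d.txt, f.txt} staged={e.txt}
After op 5 (modify g.txt): modified={d.txt, f.txt, g.txt} staged={e.txt}
After op 6 (git reset e.txt): modified={d.txt, e.txt, f.txt, g.txt} staged={none}
After op 7 (git add d.txt): modified={e.txt, f.txt, g.txt} staged={d.txt}
After op 8 (git reset d.txt): modified={d.txt, e.txt, f.txt, g.txt} staged={none}
After op 9 (git add f.txt): modified={d.txt, e.txt, g.txt} staged={f.txt}
After op 10 (git add f.txt): modified={d.txt, e.txt, g.txt} staged={f.txt}
After op 11 (git add d.txt): modified={e.txt, g.txt} staged={d.txt, f.txt}
After op 12 (modify e.txt): modified={e.txt, g.txt} staged={d.txt, f.txt}
After op 13 (git add g.txt): modified={e.txt} staged={d.txt, f.txt, g.txt}
After op 14 (modify e.txt): modified={e.txt} staged={d.txt, f.txt, g.txt}
After op 15 (git commit): modified={e.txt} staged={none}
After op 16 (git add b.txt): modified={e.txt} staged={none}
After op 17 (git add e.txt): modified={none} staged={e.txt}
After op 18 (modify b.txt): modified={b.txt} staged={e.txt}
After op 19 (git commit): modified={b.txt} staged={none}
After op 20 (git add b.txt): modified={none} staged={b.txt}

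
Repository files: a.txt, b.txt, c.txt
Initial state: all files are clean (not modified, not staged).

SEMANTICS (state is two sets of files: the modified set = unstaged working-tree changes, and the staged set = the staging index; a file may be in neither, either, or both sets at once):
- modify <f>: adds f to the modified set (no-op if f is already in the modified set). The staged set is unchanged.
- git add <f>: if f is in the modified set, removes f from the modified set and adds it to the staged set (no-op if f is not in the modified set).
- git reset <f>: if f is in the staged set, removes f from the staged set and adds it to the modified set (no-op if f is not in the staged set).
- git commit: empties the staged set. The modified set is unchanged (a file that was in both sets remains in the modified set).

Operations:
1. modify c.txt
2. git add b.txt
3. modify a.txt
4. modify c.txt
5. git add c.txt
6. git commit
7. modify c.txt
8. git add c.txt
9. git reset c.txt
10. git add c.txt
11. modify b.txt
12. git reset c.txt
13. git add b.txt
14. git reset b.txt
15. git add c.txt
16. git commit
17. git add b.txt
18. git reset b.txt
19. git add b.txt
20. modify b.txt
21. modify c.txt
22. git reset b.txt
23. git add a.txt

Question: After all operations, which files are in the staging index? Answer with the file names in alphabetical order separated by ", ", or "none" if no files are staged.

Answer: a.txt

Derivation:
After op 1 (modify c.txt): modified={c.txt} staged={none}
After op 2 (git add b.txt): modified={c.txt} staged={none}
After op 3 (modify a.txt): modified={a.txt, c.txt} staged={none}
After op 4 (modify c.txt): modified={a.txt, c.txt} staged={none}
After op 5 (git add c.txt): modified={a.txt} staged={c.txt}
After op 6 (git commit): modified={a.txt} staged={none}
After op 7 (modify c.txt): modified={a.txt, c.txt} staged={none}
After op 8 (git add c.txt): modified={a.txt} staged={c.txt}
After op 9 (git reset c.txt): modified={a.txt, c.txt} staged={none}
After op 10 (git add c.txt): modified={a.txt} staged={c.txt}
After op 11 (modify b.txt): modified={a.txt, b.txt} staged={c.txt}
After op 12 (git reset c.txt): modified={a.txt, b.txt, c.txt} staged={none}
After op 13 (git add b.txt): modified={a.txt, c.txt} staged={b.txt}
After op 14 (git reset b.txt): modified={a.txt, b.txt, c.txt} staged={none}
After op 15 (git add c.txt): modified={a.txt, b.txt} staged={c.txt}
After op 16 (git commit): modified={a.txt, b.txt} staged={none}
After op 17 (git add b.txt): modified={a.txt} staged={b.txt}
After op 18 (git reset b.txt): modified={a.txt, b.txt} staged={none}
After op 19 (git add b.txt): modified={a.txt} staged={b.txt}
After op 20 (modify b.txt): modified={a.txt, b.txt} staged={b.txt}
After op 21 (modify c.txt): modified={a.txt, b.txt, c.txt} staged={b.txt}
After op 22 (git reset b.txt): modified={a.txt, b.txt, c.txt} staged={none}
After op 23 (git add a.txt): modified={b.txt, c.txt} staged={a.txt}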